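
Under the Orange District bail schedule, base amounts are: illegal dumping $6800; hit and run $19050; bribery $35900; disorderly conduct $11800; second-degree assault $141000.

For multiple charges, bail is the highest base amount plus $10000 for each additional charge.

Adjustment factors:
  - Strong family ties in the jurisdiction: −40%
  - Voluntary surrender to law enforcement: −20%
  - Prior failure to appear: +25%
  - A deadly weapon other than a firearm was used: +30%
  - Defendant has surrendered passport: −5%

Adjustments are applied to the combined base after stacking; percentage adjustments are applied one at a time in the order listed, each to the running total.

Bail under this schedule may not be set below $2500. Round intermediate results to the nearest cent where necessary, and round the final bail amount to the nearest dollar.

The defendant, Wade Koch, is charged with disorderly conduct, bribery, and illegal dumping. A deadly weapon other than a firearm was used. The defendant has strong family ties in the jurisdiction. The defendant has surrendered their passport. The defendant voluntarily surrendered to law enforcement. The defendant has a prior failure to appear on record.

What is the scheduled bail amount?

$41422

Base amounts from the schedule: disorderly conduct $11800; bribery $35900; illegal dumping $6800.
Stacking rule: highest base plus $10000 per additional charge. Highest is bribery at $35900; 2 additional charges → +$20000. Combined base = $55900.
Strong family ties in the jurisdiction (−40%): $55900 × 0.6 = $33540.
Voluntary surrender to law enforcement (−20%): $33540 × 0.8 = $26832.
Prior failure to appear (+25%): $26832 × 1.25 = $33540.
A deadly weapon other than a firearm was used (+30%): $33540 × 1.3 = $43602.
Defendant has surrendered passport (−5%): $43602 × 0.95 = $41421.90.
$41421.90 is at or above the $2500 minimum.
Rounded to the nearest dollar: $41422.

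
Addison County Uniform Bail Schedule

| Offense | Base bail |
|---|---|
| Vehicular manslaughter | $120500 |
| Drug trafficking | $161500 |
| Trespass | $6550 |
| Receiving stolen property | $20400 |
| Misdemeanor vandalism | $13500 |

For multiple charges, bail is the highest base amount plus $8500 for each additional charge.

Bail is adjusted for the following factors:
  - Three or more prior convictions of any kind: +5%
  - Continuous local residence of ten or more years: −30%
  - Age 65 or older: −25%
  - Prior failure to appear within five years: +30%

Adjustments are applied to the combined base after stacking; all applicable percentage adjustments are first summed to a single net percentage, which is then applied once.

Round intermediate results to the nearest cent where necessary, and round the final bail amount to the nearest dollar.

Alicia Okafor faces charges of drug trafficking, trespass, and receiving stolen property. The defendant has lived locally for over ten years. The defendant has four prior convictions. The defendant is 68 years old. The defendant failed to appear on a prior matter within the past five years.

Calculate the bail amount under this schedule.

$142800

Base amounts from the schedule: drug trafficking $161500; trespass $6550; receiving stolen property $20400.
Stacking rule: highest base plus $8500 per additional charge. Highest is drug trafficking at $161500; 2 additional charges → +$17000. Combined base = $178500.
Net percentage adjustment: +5% −30% −25% +30% = −20%. $178500 × 0.8 = $142800.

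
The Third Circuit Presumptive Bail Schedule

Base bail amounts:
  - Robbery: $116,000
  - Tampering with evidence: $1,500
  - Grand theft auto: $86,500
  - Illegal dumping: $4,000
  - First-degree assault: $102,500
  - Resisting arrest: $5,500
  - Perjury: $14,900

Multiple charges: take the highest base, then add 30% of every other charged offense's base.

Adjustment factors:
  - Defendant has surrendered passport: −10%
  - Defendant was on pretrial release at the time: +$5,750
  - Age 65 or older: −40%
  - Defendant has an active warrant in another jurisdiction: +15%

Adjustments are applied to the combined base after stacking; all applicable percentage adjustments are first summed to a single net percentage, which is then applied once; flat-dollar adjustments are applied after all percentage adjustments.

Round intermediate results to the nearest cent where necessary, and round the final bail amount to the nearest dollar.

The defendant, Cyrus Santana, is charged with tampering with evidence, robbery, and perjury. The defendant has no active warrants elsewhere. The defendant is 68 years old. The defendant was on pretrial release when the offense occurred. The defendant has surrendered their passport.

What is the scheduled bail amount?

Base amounts from the schedule: tampering with evidence $1,500; robbery $116,000; perjury $14,900.
Stacking rule: highest base plus 30% of each additional charge. Highest is robbery at $116,000. Additional: $1,500 × 30% = $450; $14,900 × 30% = $4,470. Combined base = $116,000 + $4,920 = $120,920.
Net percentage adjustment: −10% −40% = −50%. $120,920 × 0.5 = $60,460.
Defendant was on pretrial release at the time (+$5,750 flat): $60,460 + $5,750 = $66,210.

$66,210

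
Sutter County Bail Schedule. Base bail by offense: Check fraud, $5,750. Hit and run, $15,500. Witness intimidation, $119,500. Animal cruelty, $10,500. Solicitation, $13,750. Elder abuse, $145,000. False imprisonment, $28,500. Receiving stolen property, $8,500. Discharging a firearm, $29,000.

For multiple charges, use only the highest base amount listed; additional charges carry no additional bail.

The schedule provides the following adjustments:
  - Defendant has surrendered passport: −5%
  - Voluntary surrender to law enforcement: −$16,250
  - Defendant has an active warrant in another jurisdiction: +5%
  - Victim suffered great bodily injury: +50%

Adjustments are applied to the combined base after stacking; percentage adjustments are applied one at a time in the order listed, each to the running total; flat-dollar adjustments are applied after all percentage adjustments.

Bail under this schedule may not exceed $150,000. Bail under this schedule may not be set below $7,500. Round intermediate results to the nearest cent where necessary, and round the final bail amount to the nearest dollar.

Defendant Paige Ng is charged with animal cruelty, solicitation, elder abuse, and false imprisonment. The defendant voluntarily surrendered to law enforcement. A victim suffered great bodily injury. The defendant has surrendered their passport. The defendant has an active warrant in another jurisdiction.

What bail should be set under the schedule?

Base amounts from the schedule: animal cruelty $10,500; solicitation $13,750; elder abuse $145,000; false imprisonment $28,500.
Stacking rule: use the highest base only. Highest is elder abuse at $145,000. Combined base = $145,000.
Defendant has surrendered passport (−5%): $145,000 × 0.95 = $137,750.
Defendant has an active warrant in another jurisdiction (+5%): $137,750 × 1.05 = $144,637.50.
Victim suffered great bodily injury (+50%): $144,637.50 × 1.5 = $216,956.25.
Voluntary surrender to law enforcement (−$16,250 flat): $216,956.25 − $16,250 = $200,706.25.
Result $200,706.25 exceeds the maximum of $150,000; bail is capped at $150,000.
$150,000 is at or above the $7,500 minimum.

$150,000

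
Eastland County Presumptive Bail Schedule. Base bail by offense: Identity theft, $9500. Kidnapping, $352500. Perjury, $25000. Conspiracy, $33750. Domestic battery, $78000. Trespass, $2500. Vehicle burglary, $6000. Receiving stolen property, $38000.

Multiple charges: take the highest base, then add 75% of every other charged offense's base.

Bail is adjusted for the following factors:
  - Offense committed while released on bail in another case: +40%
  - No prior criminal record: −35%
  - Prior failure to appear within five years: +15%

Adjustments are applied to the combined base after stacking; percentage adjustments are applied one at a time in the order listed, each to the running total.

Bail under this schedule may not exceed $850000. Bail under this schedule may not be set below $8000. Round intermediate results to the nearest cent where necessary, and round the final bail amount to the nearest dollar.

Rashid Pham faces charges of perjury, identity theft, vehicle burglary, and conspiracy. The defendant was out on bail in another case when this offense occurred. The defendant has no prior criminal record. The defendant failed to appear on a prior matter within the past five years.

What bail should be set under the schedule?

Base amounts from the schedule: perjury $25000; identity theft $9500; vehicle burglary $6000; conspiracy $33750.
Stacking rule: highest base plus 75% of each additional charge. Highest is conspiracy at $33750. Additional: $25000 × 75% = $18750; $9500 × 75% = $7125; $6000 × 75% = $4500. Combined base = $33750 + $30375 = $64125.
Offense committed while released on bail in another case (+40%): $64125 × 1.4 = $89775.
No prior criminal record (−35%): $89775 × 0.65 = $58353.75.
Prior failure to appear within five years (+15%): $58353.75 × 1.15 = $67106.81.
$67106.81 is within the $850000 maximum.
$67106.81 is at or above the $8000 minimum.
Rounded to the nearest dollar: $67107.

$67107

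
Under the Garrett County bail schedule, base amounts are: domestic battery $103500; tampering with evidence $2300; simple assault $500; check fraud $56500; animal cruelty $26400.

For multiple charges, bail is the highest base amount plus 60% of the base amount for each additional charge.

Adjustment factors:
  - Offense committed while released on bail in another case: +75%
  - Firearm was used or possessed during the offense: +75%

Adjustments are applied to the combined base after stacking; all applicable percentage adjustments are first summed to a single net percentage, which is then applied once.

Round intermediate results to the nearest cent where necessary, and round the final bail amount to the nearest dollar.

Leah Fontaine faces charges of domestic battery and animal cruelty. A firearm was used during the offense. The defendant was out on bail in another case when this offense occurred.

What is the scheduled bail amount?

Base amounts from the schedule: domestic battery $103500; animal cruelty $26400.
Stacking rule: highest base plus 60% of each additional charge. Highest is domestic battery at $103500. Additional: $26400 × 60% = $15840. Combined base = $103500 + $15840 = $119340.
Net percentage adjustment: +75% +75% = +150%. $119340 × 2.5 = $298350.

$298350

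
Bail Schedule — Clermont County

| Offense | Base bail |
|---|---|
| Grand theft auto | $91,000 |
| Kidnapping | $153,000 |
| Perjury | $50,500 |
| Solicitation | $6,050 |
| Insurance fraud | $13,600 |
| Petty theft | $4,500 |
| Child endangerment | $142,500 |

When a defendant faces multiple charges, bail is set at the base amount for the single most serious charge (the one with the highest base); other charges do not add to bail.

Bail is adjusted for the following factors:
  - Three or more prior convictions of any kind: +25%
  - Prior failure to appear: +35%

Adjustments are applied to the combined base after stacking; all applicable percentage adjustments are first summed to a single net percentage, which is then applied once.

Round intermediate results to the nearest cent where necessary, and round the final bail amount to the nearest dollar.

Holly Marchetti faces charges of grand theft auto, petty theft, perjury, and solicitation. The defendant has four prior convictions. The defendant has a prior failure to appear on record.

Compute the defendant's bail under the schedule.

Base amounts from the schedule: grand theft auto $91,000; petty theft $4,500; perjury $50,500; solicitation $6,050.
Stacking rule: use the highest base only. Highest is grand theft auto at $91,000. Combined base = $91,000.
Net percentage adjustment: +25% +35% = +60%. $91,000 × 1.6 = $145,600.

$145,600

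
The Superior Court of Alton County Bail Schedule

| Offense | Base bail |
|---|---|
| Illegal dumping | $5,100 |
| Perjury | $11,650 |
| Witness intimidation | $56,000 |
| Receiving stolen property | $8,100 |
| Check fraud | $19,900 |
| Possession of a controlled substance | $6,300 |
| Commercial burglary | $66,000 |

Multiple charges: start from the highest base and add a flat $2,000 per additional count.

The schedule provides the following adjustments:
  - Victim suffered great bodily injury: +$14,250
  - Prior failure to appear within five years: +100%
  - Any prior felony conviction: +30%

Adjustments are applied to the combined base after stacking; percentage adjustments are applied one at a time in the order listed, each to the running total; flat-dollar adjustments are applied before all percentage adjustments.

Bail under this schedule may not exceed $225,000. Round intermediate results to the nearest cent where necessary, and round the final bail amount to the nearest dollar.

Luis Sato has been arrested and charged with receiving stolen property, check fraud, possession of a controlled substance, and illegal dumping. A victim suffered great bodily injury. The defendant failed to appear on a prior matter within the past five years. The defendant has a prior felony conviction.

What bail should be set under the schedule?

Base amounts from the schedule: receiving stolen property $8,100; check fraud $19,900; possession of a controlled substance $6,300; illegal dumping $5,100.
Stacking rule: highest base plus $2,000 per additional charge. Highest is check fraud at $19,900; 3 additional charges → +$6,000. Combined base = $25,900.
Victim suffered great bodily injury (+$14,250 flat): $25,900 + $14,250 = $40,150.
Prior failure to appear within five years (+100%): $40,150 × 2 = $80,300.
Any prior felony conviction (+30%): $80,300 × 1.3 = $104,390.
$104,390 is within the $225,000 maximum.

$104,390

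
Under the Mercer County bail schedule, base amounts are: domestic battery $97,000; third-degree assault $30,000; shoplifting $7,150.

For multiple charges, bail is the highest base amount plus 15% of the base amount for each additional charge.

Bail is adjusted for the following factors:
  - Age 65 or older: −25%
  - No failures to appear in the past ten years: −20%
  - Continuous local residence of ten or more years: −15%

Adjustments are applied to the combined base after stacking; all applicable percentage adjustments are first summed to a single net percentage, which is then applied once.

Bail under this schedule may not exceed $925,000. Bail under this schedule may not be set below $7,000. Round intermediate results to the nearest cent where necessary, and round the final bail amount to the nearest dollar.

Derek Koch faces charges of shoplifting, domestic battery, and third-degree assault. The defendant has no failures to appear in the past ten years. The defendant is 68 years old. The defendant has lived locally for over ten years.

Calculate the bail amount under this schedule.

Base amounts from the schedule: shoplifting $7,150; domestic battery $97,000; third-degree assault $30,000.
Stacking rule: highest base plus 15% of each additional charge. Highest is domestic battery at $97,000. Additional: $7,150 × 15% = $1,072.50; $30,000 × 15% = $4,500. Combined base = $97,000 + $5,572.50 = $102,572.50.
Net percentage adjustment: −25% −20% −15% = −60%. $102,572.50 × 0.4 = $41,029.
$41,029 is within the $925,000 maximum.
$41,029 is at or above the $7,000 minimum.

$41,029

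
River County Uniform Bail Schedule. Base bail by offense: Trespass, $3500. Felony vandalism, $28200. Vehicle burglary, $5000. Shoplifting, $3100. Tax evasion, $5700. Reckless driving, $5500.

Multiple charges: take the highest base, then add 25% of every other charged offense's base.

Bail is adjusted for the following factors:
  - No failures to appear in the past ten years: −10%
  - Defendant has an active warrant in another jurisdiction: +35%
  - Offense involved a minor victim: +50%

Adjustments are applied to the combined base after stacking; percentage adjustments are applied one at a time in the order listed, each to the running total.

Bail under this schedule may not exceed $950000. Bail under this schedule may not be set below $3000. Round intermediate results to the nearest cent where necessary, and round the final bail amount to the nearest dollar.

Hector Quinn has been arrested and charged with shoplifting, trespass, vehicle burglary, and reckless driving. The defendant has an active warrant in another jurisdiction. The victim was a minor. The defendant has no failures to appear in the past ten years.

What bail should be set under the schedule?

Base amounts from the schedule: shoplifting $3100; trespass $3500; vehicle burglary $5000; reckless driving $5500.
Stacking rule: highest base plus 25% of each additional charge. Highest is reckless driving at $5500. Additional: $3100 × 25% = $775; $3500 × 25% = $875; $5000 × 25% = $1250. Combined base = $5500 + $2900 = $8400.
No failures to appear in the past ten years (−10%): $8400 × 0.9 = $7560.
Defendant has an active warrant in another jurisdiction (+35%): $7560 × 1.35 = $10206.
Offense involved a minor victim (+50%): $10206 × 1.5 = $15309.
$15309 is within the $950000 maximum.
$15309 is at or above the $3000 minimum.

$15309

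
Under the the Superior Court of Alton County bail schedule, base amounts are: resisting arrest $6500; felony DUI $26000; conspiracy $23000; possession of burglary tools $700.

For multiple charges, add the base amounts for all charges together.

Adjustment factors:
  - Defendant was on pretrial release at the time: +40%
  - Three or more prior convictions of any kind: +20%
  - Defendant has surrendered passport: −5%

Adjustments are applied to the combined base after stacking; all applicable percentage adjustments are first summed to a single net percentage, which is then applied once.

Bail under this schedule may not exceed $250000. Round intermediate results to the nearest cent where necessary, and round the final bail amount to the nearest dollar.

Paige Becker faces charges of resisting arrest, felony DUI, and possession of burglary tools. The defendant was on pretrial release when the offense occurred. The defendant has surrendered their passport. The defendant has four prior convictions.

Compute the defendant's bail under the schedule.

$51460

Base amounts from the schedule: resisting arrest $6500; felony DUI $26000; possession of burglary tools $700.
Stacking rule: sum of all bases. $6500 + $26000 + $700 = $33200.
Net percentage adjustment: +40% +20% −5% = +55%. $33200 × 1.55 = $51460.
$51460 is within the $250000 maximum.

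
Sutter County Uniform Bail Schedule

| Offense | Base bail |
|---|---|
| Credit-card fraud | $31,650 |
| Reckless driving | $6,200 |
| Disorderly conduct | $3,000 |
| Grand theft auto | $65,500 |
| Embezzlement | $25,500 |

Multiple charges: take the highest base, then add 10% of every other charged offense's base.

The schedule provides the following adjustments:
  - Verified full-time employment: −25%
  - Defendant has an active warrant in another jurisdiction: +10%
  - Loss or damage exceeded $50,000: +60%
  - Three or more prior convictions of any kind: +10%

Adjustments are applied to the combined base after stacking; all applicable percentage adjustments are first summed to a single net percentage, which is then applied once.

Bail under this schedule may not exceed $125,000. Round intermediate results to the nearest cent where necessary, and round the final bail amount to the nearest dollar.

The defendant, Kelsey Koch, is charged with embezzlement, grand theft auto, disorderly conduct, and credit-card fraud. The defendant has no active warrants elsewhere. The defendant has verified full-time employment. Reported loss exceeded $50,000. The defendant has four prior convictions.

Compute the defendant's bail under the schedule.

$103,697

Base amounts from the schedule: embezzlement $25,500; grand theft auto $65,500; disorderly conduct $3,000; credit-card fraud $31,650.
Stacking rule: highest base plus 10% of each additional charge. Highest is grand theft auto at $65,500. Additional: $25,500 × 10% = $2,550; $3,000 × 10% = $300; $31,650 × 10% = $3,165. Combined base = $65,500 + $6,015 = $71,515.
Net percentage adjustment: −25% +60% +10% = +45%. $71,515 × 1.45 = $103,696.75.
$103,696.75 is within the $125,000 maximum.
Rounded to the nearest dollar: $103,697.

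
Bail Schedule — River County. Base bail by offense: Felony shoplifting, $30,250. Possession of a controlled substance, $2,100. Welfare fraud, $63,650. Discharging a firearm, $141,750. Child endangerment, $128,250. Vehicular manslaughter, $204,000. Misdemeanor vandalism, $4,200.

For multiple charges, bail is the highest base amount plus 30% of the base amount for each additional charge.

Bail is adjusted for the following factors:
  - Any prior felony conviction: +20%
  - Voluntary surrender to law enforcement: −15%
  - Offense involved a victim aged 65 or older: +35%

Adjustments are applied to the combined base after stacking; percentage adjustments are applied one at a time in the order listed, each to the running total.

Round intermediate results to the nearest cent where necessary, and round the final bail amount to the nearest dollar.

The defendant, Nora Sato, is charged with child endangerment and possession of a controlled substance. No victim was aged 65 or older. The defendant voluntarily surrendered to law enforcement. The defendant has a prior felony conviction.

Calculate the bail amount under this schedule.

$131,458

Base amounts from the schedule: child endangerment $128,250; possession of a controlled substance $2,100.
Stacking rule: highest base plus 30% of each additional charge. Highest is child endangerment at $128,250. Additional: $2,100 × 30% = $630. Combined base = $128,250 + $630 = $128,880.
Any prior felony conviction (+20%): $128,880 × 1.2 = $154,656.
Voluntary surrender to law enforcement (−15%): $154,656 × 0.85 = $131,457.60.
Rounded to the nearest dollar: $131,458.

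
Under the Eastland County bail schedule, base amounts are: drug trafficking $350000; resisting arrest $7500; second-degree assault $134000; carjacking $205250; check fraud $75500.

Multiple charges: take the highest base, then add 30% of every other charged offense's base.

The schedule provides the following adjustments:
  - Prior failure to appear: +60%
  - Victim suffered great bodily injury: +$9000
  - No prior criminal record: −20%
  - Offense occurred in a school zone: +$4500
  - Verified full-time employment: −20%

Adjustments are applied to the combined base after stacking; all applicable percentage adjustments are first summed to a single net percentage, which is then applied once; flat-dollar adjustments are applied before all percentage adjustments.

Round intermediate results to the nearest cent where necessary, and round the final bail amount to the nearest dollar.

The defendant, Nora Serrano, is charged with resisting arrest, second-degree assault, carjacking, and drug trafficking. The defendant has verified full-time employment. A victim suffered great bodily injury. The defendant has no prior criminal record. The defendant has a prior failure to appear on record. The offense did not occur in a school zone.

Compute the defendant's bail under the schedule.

Base amounts from the schedule: resisting arrest $7500; second-degree assault $134000; carjacking $205250; drug trafficking $350000.
Stacking rule: highest base plus 30% of each additional charge. Highest is drug trafficking at $350000. Additional: $7500 × 30% = $2250; $134000 × 30% = $40200; $205250 × 30% = $61575. Combined base = $350000 + $104025 = $454025.
Victim suffered great bodily injury (+$9000 flat): $454025 + $9000 = $463025.
Net percentage adjustment: +60% −20% −20% = +20%. $463025 × 1.2 = $555630.

$555630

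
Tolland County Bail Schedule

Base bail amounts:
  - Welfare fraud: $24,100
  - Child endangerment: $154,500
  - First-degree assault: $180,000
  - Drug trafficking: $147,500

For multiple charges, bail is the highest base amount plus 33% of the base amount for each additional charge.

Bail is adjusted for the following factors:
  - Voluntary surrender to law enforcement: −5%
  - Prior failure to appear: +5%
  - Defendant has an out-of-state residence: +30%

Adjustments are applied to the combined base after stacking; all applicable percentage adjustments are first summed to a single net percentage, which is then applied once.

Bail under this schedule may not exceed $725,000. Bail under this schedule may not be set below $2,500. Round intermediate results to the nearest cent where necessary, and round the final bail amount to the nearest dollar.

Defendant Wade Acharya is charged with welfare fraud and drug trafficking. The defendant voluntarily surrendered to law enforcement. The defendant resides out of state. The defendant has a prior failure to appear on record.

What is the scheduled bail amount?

Base amounts from the schedule: welfare fraud $24,100; drug trafficking $147,500.
Stacking rule: highest base plus 33% of each additional charge. Highest is drug trafficking at $147,500. Additional: $24,100 × 33% = $7,953. Combined base = $147,500 + $7,953 = $155,453.
Net percentage adjustment: −5% +5% +30% = +30%. $155,453 × 1.3 = $202,088.90.
$202,088.90 is within the $725,000 maximum.
$202,088.90 is at or above the $2,500 minimum.
Rounded to the nearest dollar: $202,089.

$202,089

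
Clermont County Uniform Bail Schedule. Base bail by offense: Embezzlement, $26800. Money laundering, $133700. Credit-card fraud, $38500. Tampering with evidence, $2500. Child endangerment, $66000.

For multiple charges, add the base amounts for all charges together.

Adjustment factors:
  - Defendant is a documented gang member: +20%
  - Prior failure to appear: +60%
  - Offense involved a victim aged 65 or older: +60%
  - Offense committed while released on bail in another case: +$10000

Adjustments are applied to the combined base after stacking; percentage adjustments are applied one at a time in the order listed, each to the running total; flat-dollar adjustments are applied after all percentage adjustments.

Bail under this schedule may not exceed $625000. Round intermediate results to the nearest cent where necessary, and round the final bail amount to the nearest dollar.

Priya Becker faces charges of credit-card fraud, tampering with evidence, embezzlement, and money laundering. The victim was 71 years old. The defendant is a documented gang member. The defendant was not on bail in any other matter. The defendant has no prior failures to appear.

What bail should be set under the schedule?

Base amounts from the schedule: credit-card fraud $38500; tampering with evidence $2500; embezzlement $26800; money laundering $133700.
Stacking rule: sum of all bases. $38500 + $2500 + $26800 + $133700 = $201500.
Defendant is a documented gang member (+20%): $201500 × 1.2 = $241800.
Offense involved a victim aged 65 or older (+60%): $241800 × 1.6 = $386880.
$386880 is within the $625000 maximum.

$386880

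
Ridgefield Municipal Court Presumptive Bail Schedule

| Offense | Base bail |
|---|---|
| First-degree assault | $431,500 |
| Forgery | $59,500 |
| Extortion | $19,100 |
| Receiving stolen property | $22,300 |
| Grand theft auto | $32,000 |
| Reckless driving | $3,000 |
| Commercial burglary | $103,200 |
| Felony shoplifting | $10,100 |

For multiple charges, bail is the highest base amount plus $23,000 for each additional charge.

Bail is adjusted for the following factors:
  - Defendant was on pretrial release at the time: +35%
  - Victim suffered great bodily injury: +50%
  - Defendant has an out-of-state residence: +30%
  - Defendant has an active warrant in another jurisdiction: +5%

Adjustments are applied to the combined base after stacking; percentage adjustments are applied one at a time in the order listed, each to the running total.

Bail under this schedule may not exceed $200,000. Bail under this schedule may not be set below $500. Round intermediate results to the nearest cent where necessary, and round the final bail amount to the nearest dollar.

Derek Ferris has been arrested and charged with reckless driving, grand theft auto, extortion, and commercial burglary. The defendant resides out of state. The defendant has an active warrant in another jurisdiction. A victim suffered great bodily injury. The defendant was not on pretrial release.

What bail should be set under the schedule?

Base amounts from the schedule: reckless driving $3,000; grand theft auto $32,000; extortion $19,100; commercial burglary $103,200.
Stacking rule: highest base plus $23,000 per additional charge. Highest is commercial burglary at $103,200; 3 additional charges → +$69,000. Combined base = $172,200.
Victim suffered great bodily injury (+50%): $172,200 × 1.5 = $258,300.
Defendant has an out-of-state residence (+30%): $258,300 × 1.3 = $335,790.
Defendant has an active warrant in another jurisdiction (+5%): $335,790 × 1.05 = $352,579.50.
Result $352,579.50 exceeds the maximum of $200,000; bail is capped at $200,000.
$200,000 is at or above the $500 minimum.

$200,000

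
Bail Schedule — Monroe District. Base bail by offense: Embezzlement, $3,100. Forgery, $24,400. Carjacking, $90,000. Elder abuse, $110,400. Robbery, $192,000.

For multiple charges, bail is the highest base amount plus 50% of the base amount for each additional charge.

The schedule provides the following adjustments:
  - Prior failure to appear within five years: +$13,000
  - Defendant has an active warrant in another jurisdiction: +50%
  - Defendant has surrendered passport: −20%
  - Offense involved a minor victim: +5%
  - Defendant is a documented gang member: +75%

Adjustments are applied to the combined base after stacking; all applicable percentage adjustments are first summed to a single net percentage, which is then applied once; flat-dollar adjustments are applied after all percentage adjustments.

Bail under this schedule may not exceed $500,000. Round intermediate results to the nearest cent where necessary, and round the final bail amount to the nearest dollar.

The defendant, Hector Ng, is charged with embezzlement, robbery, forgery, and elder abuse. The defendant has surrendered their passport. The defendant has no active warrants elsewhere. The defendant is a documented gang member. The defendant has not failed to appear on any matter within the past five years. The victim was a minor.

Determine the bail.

$417,520

Base amounts from the schedule: embezzlement $3,100; robbery $192,000; forgery $24,400; elder abuse $110,400.
Stacking rule: highest base plus 50% of each additional charge. Highest is robbery at $192,000. Additional: $3,100 × 50% = $1,550; $24,400 × 50% = $12,200; $110,400 × 50% = $55,200. Combined base = $192,000 + $68,950 = $260,950.
Net percentage adjustment: −20% +5% +75% = +60%. $260,950 × 1.6 = $417,520.
$417,520 is within the $500,000 maximum.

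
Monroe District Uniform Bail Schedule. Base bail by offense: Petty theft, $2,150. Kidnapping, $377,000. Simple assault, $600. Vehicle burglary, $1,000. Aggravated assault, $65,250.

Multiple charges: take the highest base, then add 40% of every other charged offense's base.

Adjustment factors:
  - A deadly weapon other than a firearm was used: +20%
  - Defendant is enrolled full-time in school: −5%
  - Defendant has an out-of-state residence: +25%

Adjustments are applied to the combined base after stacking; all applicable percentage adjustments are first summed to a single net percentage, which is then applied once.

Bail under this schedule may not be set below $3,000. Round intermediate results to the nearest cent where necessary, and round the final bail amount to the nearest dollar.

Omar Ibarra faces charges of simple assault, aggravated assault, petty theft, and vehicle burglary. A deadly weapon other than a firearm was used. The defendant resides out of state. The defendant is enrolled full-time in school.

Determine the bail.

Base amounts from the schedule: simple assault $600; aggravated assault $65,250; petty theft $2,150; vehicle burglary $1,000.
Stacking rule: highest base plus 40% of each additional charge. Highest is aggravated assault at $65,250. Additional: $600 × 40% = $240; $2,150 × 40% = $860; $1,000 × 40% = $400. Combined base = $65,250 + $1,500 = $66,750.
Net percentage adjustment: +20% −5% +25% = +40%. $66,750 × 1.4 = $93,450.
$93,450 is at or above the $3,000 minimum.

$93,450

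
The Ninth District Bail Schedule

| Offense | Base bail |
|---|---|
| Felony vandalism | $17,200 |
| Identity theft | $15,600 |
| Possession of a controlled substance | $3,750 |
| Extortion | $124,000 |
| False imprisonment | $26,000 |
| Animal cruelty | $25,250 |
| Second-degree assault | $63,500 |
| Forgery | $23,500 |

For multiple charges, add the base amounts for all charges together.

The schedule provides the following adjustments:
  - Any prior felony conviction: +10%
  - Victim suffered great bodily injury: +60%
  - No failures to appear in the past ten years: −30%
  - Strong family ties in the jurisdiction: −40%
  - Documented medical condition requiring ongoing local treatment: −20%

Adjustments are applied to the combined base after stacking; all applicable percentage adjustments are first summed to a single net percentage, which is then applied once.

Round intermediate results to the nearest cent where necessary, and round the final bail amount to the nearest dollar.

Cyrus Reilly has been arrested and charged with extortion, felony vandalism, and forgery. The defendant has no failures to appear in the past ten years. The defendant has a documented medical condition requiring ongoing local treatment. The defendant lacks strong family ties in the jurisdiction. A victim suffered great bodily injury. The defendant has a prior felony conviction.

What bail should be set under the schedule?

Base amounts from the schedule: extortion $124,000; felony vandalism $17,200; forgery $23,500.
Stacking rule: sum of all bases. $124,000 + $17,200 + $23,500 = $164,700.
Net percentage adjustment: +10% +60% −30% −20% = +20%. $164,700 × 1.2 = $197,640.

$197,640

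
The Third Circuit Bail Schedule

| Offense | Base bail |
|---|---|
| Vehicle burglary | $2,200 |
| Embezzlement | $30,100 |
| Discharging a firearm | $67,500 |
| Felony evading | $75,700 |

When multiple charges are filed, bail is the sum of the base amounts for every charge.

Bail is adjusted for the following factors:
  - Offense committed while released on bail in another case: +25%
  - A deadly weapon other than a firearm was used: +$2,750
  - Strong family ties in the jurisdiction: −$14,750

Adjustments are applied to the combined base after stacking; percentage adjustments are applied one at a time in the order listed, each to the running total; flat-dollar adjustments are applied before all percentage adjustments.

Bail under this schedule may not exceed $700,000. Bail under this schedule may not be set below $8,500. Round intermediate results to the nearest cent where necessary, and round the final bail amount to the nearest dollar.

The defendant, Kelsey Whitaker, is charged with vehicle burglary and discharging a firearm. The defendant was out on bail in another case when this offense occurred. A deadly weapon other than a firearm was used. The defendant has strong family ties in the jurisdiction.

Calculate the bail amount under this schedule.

Base amounts from the schedule: vehicle burglary $2,200; discharging a firearm $67,500.
Stacking rule: sum of all bases. $2,200 + $67,500 = $69,700.
A deadly weapon other than a firearm was used (+$2,750 flat): $69,700 + $2,750 = $72,450.
Strong family ties in the jurisdiction (−$14,750 flat): $72,450 − $14,750 = $57,700.
Offense committed while released on bail in another case (+25%): $57,700 × 1.25 = $72,125.
$72,125 is within the $700,000 maximum.
$72,125 is at or above the $8,500 minimum.

$72,125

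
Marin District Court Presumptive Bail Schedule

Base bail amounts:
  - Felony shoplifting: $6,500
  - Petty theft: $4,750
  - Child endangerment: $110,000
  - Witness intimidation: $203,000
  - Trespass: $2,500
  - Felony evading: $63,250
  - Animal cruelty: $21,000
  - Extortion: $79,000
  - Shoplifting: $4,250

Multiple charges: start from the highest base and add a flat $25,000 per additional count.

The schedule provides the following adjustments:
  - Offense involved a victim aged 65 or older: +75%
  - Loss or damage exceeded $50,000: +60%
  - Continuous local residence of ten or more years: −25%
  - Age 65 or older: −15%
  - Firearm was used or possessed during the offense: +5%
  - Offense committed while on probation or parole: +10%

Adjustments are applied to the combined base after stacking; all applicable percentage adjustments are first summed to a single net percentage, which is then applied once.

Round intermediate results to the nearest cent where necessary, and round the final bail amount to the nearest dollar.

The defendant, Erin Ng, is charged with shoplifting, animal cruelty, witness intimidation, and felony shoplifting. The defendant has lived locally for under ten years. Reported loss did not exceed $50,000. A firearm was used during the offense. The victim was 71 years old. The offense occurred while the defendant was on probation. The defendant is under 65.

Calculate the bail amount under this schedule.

Base amounts from the schedule: shoplifting $4,250; animal cruelty $21,000; witness intimidation $203,000; felony shoplifting $6,500.
Stacking rule: highest base plus $25,000 per additional charge. Highest is witness intimidation at $203,000; 3 additional charges → +$75,000. Combined base = $278,000.
Net percentage adjustment: +75% +5% +10% = +90%. $278,000 × 1.9 = $528,200.

$528,200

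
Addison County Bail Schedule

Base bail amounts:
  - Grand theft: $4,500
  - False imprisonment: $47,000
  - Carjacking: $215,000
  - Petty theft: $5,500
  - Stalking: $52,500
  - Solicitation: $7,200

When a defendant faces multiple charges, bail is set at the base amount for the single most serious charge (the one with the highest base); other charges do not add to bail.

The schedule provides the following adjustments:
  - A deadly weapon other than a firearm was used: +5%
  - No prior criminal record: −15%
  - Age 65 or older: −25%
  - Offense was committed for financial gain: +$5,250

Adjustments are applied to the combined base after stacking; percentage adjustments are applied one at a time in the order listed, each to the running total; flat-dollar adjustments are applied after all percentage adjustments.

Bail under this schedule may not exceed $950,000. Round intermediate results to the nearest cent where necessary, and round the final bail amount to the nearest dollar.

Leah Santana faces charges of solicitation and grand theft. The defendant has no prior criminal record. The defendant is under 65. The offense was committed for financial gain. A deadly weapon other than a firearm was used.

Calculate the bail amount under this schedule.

Base amounts from the schedule: solicitation $7,200; grand theft $4,500.
Stacking rule: use the highest base only. Highest is solicitation at $7,200. Combined base = $7,200.
A deadly weapon other than a firearm was used (+5%): $7,200 × 1.05 = $7,560.
No prior criminal record (−15%): $7,560 × 0.85 = $6,426.
Offense was committed for financial gain (+$5,250 flat): $6,426 + $5,250 = $11,676.
$11,676 is within the $950,000 maximum.

$11,676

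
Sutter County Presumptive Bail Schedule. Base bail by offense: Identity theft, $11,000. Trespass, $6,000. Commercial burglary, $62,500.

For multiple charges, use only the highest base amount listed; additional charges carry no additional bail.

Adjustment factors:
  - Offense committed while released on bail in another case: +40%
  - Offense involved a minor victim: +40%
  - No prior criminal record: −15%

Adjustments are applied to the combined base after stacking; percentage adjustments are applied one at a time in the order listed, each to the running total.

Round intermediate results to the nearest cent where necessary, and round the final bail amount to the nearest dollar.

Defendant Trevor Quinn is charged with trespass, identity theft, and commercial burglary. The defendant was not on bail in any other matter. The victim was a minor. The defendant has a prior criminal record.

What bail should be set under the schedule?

$87,500

Base amounts from the schedule: trespass $6,000; identity theft $11,000; commercial burglary $62,500.
Stacking rule: use the highest base only. Highest is commercial burglary at $62,500. Combined base = $62,500.
Offense involved a minor victim (+40%): $62,500 × 1.4 = $87,500.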